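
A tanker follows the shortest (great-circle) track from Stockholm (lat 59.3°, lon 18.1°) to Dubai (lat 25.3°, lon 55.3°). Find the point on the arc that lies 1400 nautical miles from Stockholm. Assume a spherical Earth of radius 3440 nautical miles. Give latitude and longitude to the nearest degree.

From cos δ = sin φ₁ sin φ₂ + cos φ₁ cos φ₂ cos Δλ, the central angle is δ ≈ 0.745 rad (42.7°). The total great-circle distance is δ·R ≈ 0.745 × 3440 ≈ 2563 nmi, so the target fraction is f = 1400/2563 ≈ 0.546.
Interpolate at f ≈ 0.546 with slerp weights a = sin((1−f)δ)/sin δ ≈ 0.489, b = sin(fδ)/sin δ ≈ 0.584.
p = a·p₁ + b·p₂ ≈ (0.538, 0.512, 0.670); φ = arcsin(p_z) ≈ 42.07°, λ = atan2(p_y, p_x) ≈ 43.56°.

≈ lat 42°, lon 44°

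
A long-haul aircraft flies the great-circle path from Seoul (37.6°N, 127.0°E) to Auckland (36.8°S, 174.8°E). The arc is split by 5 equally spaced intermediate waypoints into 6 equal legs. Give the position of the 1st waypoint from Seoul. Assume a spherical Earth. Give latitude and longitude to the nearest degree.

Write both endpoints as unit vectors p₁, p₂ with components (cos φ cos λ, cos φ sin λ, sin φ).
The central angle between the endpoints is δ = arccos(p₁·p₂) ≈ 1.510 rad (86.5°).
Interpolate at f = 1/6 with slerp weights a = sin((1−f)δ)/sin δ ≈ 0.953, b = sin(fδ)/sin δ ≈ 0.249.
p = a·p₁ + b·p₂ ≈ (-0.654, 0.621, 0.432); φ = arcsin(p_z) ≈ 25.61°, λ = atan2(p_y, p_x) ≈ 136.45°.

≈ 26°N, 136°E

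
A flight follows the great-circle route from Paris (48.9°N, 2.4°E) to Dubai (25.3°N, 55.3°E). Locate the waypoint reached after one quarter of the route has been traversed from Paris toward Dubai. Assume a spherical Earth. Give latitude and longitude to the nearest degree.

≈ 46°N, 19°E

From cos δ = sin φ₁ sin φ₂ + cos φ₁ cos φ₂ cos Δλ, the central angle is δ ≈ 0.822 rad (47.1°).
Interpolate at f = 1/4 with slerp weights a = sin((1−f)δ)/sin δ ≈ 0.789, b = sin(fδ)/sin δ ≈ 0.279.
p = a·p₁ + b·p₂ ≈ (0.662, 0.229, 0.714); φ = arcsin(p_z) ≈ 45.55°, λ = atan2(p_y, p_x) ≈ 19.07°.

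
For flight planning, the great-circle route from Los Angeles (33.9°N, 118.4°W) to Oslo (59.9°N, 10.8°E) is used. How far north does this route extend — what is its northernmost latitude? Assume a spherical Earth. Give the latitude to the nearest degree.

The great circle lies in the plane with unit normal n̂ = (p₁ × p₂)/|p₁ × p₂|.
Here n̂_z ≈ +0.331; the vertex latitude is φ_max = arccos|n̂_z| ≈ 70.7°.
Check via Clairaut: cos φ_max = |cos φ₁| · sin C = cos(33.9°)·sin(23.5°) ≈ 0.331, again giving ≈ 70.7°.

≈ 71°N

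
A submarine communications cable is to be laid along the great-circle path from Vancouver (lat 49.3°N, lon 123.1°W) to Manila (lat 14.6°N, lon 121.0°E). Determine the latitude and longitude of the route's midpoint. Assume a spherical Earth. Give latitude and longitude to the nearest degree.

Write both endpoints as unit vectors p₁, p₂ with components (cos φ cos λ, cos φ sin λ, sin φ).
The central angle between the endpoints is δ = arccos(p₁·p₂) ≈ 1.655 rad (94.8°).
Interpolate at f = 1/2 with slerp weights a = sin((1−f)δ)/sin δ ≈ 0.739, b = sin(fδ)/sin δ ≈ 0.739.
p = a·p₁ + b·p₂ ≈ (-0.632, 0.209, 0.747); φ = arcsin(p_z) ≈ 48.29°, λ = atan2(p_y, p_x) ≈ 161.66°.

≈ lat 48°N, lon 162°E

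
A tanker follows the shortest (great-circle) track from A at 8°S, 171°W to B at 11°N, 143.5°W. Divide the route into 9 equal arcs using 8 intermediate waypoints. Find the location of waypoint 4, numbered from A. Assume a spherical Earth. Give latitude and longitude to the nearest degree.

≈ 0°N, 159°W

Write both endpoints as unit vectors p₁, p₂ with components (cos φ cos λ, cos φ sin λ, sin φ).
The central angle between the endpoints is δ = arccos(p₁·p₂) ≈ 0.581 rad (33.3°).
Interpolate at f = 4/9 with slerp weights a = sin((1−f)δ)/sin δ ≈ 0.578, b = sin(fδ)/sin δ ≈ 0.465.
p = a·p₁ + b·p₂ ≈ (-0.932, -0.361, 0.008); φ = arcsin(p_z) ≈ 0.48°, λ = atan2(p_y, p_x) ≈ -158.82°.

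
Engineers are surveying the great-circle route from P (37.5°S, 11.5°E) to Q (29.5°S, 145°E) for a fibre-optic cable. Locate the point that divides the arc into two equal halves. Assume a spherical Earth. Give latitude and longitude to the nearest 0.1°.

≈ (59.0°S, 84.4°E)

Write both endpoints as unit vectors p₁, p₂ with components (cos φ cos λ, cos φ sin λ, sin φ).
The central angle between the endpoints is δ = arccos(p₁·p₂) ≈ 1.747 rad (100.1°).
Interpolate at f = 1/2 with slerp weights a = sin((1−f)δ)/sin δ ≈ 0.779, b = sin(fδ)/sin δ ≈ 0.779.
p = a·p₁ + b·p₂ ≈ (0.050, 0.512, -0.858); φ = arcsin(p_z) ≈ -59.04°, λ = atan2(p_y, p_x) ≈ 84.40°.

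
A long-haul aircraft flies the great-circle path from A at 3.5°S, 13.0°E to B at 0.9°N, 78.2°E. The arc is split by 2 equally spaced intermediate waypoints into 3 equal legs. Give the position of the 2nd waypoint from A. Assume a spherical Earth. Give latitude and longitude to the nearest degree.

≈ 1°S, 56°E

From cos δ = sin φ₁ sin φ₂ + cos φ₁ cos φ₂ cos Δλ, the central angle is δ ≈ 1.140 rad (65.3°).
Interpolate at f = 2/3 with slerp weights a = sin((1−f)δ)/sin δ ≈ 0.408, b = sin(fδ)/sin δ ≈ 0.758.
p = a·p₁ + b·p₂ ≈ (0.552, 0.834, -0.013); φ = arcsin(p_z) ≈ -0.75°, λ = atan2(p_y, p_x) ≈ 56.49°.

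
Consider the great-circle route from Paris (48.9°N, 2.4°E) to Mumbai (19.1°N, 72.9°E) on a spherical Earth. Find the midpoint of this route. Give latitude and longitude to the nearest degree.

Convert each endpoint to a unit vector on the sphere (x = cos φ cos λ, y = cos φ sin λ, z = sin φ).
The central angle between the endpoints is δ = arccos(p₁·p₂) ≈ 1.100 rad (63.0°).
Interpolate at f = 1/2 with slerp weights a = sin((1−f)δ)/sin δ ≈ 0.586, b = sin(fδ)/sin δ ≈ 0.586.
p = a·p₁ + b·p₂ ≈ (0.548, 0.546, 0.634); φ = arcsin(p_z) ≈ 39.33°, λ = atan2(p_y, p_x) ≈ 44.88°.

≈ (39°N, 45°E)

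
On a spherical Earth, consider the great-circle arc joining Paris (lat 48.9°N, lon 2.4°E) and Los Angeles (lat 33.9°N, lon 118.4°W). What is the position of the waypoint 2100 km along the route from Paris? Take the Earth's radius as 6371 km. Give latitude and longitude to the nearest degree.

Write both endpoints as unit vectors p₁, p₂ with components (cos φ cos λ, cos φ sin λ, sin φ).
The central angle between the endpoints is δ = arccos(p₁·p₂) ≈ 1.429 rad (81.9°). The total great-circle distance is δ·R ≈ 1.429 × 6371 ≈ 9107 km, so the target fraction is f = 2100/9107 ≈ 0.231.
Interpolate at f ≈ 0.231 with slerp weights a = sin((1−f)δ)/sin δ ≈ 0.900, b = sin(fδ)/sin δ ≈ 0.327.
p = a·p₁ + b·p₂ ≈ (0.462, -0.214, 0.861); φ = arcsin(p_z) ≈ 59.39°, λ = atan2(p_y, p_x) ≈ -24.84°.

≈ lat 59°N, lon 25°W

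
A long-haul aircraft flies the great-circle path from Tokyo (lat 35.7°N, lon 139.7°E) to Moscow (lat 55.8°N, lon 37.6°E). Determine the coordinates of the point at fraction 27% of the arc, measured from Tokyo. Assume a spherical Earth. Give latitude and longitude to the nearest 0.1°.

≈ lat 49.3°N, lon 123.2°E

Convert each endpoint to a unit vector on the sphere (x = cos φ cos λ, y = cos φ sin λ, z = sin φ).
The central angle between the endpoints is δ = arccos(p₁·p₂) ≈ 1.173 rad (67.2°).
Interpolate at f = 0.27 with slerp weights a = sin((1−f)δ)/sin δ ≈ 0.819, b = sin(fδ)/sin δ ≈ 0.338.
p = a·p₁ + b·p₂ ≈ (-0.357, 0.546, 0.758); φ = arcsin(p_z) ≈ 49.26°, λ = atan2(p_y, p_x) ≈ 123.17°.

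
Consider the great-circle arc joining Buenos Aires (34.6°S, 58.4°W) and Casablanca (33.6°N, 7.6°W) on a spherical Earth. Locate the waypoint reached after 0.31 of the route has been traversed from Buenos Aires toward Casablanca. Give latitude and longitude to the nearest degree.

The haversine formula gives a central angle δ ≈ 1.451 rad (83.2°) between the endpoints.
Interpolate at f = 0.31 with slerp weights a = sin((1−f)δ)/sin δ ≈ 0.848, b = sin(fδ)/sin δ ≈ 0.438.
p = a·p₁ + b·p₂ ≈ (0.728, -0.643, -0.239); φ = arcsin(p_z) ≈ -13.85°, λ = atan2(p_y, p_x) ≈ -41.47°.

≈ (14°S, 41°W)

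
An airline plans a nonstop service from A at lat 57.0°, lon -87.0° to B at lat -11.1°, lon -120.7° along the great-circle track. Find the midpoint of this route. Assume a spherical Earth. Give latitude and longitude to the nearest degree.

Convert each endpoint to a unit vector on the sphere (x = cos φ cos λ, y = cos φ sin λ, z = sin φ).
The central angle between the endpoints is δ = arccos(p₁·p₂) ≈ 1.284 rad (73.6°).
Interpolate at f = 1/2 with slerp weights a = sin((1−f)δ)/sin δ ≈ 0.624, b = sin(fδ)/sin δ ≈ 0.624.
p = a·p₁ + b·p₂ ≈ (-0.295, -0.866, 0.403); φ = arcsin(p_z) ≈ 23.79°, λ = atan2(p_y, p_x) ≈ -108.80°.

≈ lat 24°, lon -109°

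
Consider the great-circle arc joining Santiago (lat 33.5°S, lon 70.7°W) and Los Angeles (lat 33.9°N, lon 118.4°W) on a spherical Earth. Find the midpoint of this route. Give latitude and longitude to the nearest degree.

Convert each endpoint to a unit vector on the sphere (x = cos φ cos λ, y = cos φ sin λ, z = sin φ).
The central angle between the endpoints is δ = arccos(p₁·p₂) ≈ 1.412 rad (80.9°).
Interpolate at f = 1/2 with slerp weights a = sin((1−f)δ)/sin δ ≈ 0.657, b = sin(fδ)/sin δ ≈ 0.657.
p = a·p₁ + b·p₂ ≈ (-0.078, -0.997, 0.004); φ = arcsin(p_z) ≈ 0.22°, λ = atan2(p_y, p_x) ≈ -94.49°.

≈ lat 0°N, lon 94°W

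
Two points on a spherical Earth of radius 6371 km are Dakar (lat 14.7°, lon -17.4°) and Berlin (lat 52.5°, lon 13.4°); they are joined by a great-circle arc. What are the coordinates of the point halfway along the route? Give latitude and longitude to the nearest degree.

Write both endpoints as unit vectors p₁, p₂ with components (cos φ cos λ, cos φ sin λ, sin φ).
The central angle between the endpoints is δ = arccos(p₁·p₂) ≈ 0.785 rad (45.0°).
Interpolate at f = 1/2 with slerp weights a = sin((1−f)δ)/sin δ ≈ 0.541, b = sin(fδ)/sin δ ≈ 0.541.
p = a·p₁ + b·p₂ ≈ (0.820, -0.080, 0.567); φ = arcsin(p_z) ≈ 34.52°, λ = atan2(p_y, p_x) ≈ -5.59°.

≈ lat 35°, lon -6°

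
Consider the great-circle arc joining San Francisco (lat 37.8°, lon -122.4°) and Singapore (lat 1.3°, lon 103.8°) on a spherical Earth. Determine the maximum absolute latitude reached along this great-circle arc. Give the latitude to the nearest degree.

≈ 48°

The great circle lies in the plane with unit normal n̂ = (p₁ × p₂)/|p₁ × p₂|.
Here n̂_z ≈ -0.674; the vertex latitude is φ_max = arccos|n̂_z| ≈ 47.6°.
Check via Clairaut: cos φ_max = |cos φ₁| · sin C = cos(37.8°)·sin(58.5°) ≈ 0.674, again giving ≈ 47.6°.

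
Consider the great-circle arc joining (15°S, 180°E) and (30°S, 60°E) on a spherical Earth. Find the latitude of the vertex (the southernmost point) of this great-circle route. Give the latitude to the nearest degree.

The great circle lies in the plane with unit normal n̂ = (p₁ × p₂)/|p₁ × p₂|.
Here n̂_z ≈ -0.757; the vertex latitude is φ_max = arccos|n̂_z| ≈ 40.8°.

≈ 41°S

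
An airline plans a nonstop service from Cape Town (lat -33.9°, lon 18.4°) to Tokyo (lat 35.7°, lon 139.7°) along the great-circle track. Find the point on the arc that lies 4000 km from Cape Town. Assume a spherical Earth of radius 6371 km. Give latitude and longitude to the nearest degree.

≈ lat -17°, lon 54°

From cos δ = sin φ₁ sin φ₂ + cos φ₁ cos φ₂ cos Δλ, the central angle is δ ≈ 2.313 rad (132.5°). The total great-circle distance is δ·R ≈ 2.313 × 6371 ≈ 14734 km, so the target fraction is f = 4000/14734 ≈ 0.271.
Interpolate at f ≈ 0.271 with slerp weights a = sin((1−f)δ)/sin δ ≈ 1.348, b = sin(fδ)/sin δ ≈ 0.797.
p = a·p₁ + b·p₂ ≈ (0.568, 0.772, -0.287); φ = arcsin(p_z) ≈ -16.66°, λ = atan2(p_y, p_x) ≈ 53.65°.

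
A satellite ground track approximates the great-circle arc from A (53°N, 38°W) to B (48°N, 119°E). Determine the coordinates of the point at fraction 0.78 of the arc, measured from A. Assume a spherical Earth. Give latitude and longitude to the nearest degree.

Write both endpoints as unit vectors p₁, p₂ with components (cos φ cos λ, cos φ sin λ, sin φ).
The central angle between the endpoints is δ = arccos(p₁·p₂) ≈ 1.346 rad (77.1°).
Interpolate at f = 0.78 with slerp weights a = sin((1−f)δ)/sin δ ≈ 0.299, b = sin(fδ)/sin δ ≈ 0.890.
p = a·p₁ + b·p₂ ≈ (-0.147, 0.410, 0.900); φ = arcsin(p_z) ≈ 64.20°, λ = atan2(p_y, p_x) ≈ 109.69°.

≈ (64°N, 110°E)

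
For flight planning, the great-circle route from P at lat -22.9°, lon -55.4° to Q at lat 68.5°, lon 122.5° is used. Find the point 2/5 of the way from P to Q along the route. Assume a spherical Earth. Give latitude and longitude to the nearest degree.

From cos δ = sin φ₁ sin φ₂ + cos φ₁ cos φ₂ cos Δλ, the central angle is δ ≈ 2.345 rad (134.4°).
Interpolate at f = 2/5 with slerp weights a = sin((1−f)δ)/sin δ ≈ 1.381, b = sin(fδ)/sin δ ≈ 1.128.
p = a·p₁ + b·p₂ ≈ (0.500, -0.698, 0.513); φ = arcsin(p_z) ≈ 30.84°, λ = atan2(p_y, p_x) ≈ -54.39°.

≈ lat 31°, lon -54°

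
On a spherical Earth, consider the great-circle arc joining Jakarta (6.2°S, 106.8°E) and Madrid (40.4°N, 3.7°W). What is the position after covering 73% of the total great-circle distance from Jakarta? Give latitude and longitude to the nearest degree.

Write both endpoints as unit vectors p₁, p₂ with components (cos φ cos λ, cos φ sin λ, sin φ).
The central angle between the endpoints is δ = arccos(p₁·p₂) ≈ 1.913 rad (109.6°).
Interpolate at f = 0.73 with slerp weights a = sin((1−f)δ)/sin δ ≈ 0.524, b = sin(fδ)/sin δ ≈ 1.045.
p = a·p₁ + b·p₂ ≈ (0.644, 0.447, 0.621); φ = arcsin(p_z) ≈ 38.38°, λ = atan2(p_y, p_x) ≈ 34.80°.

≈ (38°N, 35°E)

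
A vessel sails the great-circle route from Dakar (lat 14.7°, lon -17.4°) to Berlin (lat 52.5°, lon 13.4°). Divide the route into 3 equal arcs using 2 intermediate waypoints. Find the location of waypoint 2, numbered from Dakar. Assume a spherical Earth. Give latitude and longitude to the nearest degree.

≈ lat 41°, lon 0°

Convert each endpoint to a unit vector on the sphere (x = cos φ cos λ, y = cos φ sin λ, z = sin φ).
The central angle between the endpoints is δ = arccos(p₁·p₂) ≈ 0.785 rad (45.0°).
Interpolate at f = 2/3 with slerp weights a = sin((1−f)δ)/sin δ ≈ 0.366, b = sin(fδ)/sin δ ≈ 0.707.
p = a·p₁ + b·p₂ ≈ (0.757, -0.006, 0.654); φ = arcsin(p_z) ≈ 40.83°, λ = atan2(p_y, p_x) ≈ -0.46°.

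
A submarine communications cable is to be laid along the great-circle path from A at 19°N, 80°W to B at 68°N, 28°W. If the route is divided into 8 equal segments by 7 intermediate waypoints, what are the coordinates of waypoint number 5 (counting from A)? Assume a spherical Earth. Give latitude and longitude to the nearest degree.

≈ 52°N, 60°W

Write both endpoints as unit vectors p₁, p₂ with components (cos φ cos λ, cos φ sin λ, sin φ).
The central angle between the endpoints is δ = arccos(p₁·p₂) ≈ 1.024 rad (58.7°).
Interpolate at f = 5/8 with slerp weights a = sin((1−f)δ)/sin δ ≈ 0.439, b = sin(fδ)/sin δ ≈ 0.699.
p = a·p₁ + b·p₂ ≈ (0.303, -0.531, 0.791); φ = arcsin(p_z) ≈ 52.28°, λ = atan2(p_y, p_x) ≈ -60.29°.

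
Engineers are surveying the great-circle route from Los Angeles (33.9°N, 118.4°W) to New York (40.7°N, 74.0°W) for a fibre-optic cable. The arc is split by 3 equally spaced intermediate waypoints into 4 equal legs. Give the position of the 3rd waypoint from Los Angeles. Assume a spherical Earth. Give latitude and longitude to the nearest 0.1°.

Write both endpoints as unit vectors p₁, p₂ with components (cos φ cos λ, cos φ sin λ, sin φ).
The central angle between the endpoints is δ = arccos(p₁·p₂) ≈ 0.621 rad (35.6°).
Interpolate at f = 3/4 with slerp weights a = sin((1−f)δ)/sin δ ≈ 0.266, b = sin(fδ)/sin δ ≈ 0.772.
p = a·p₁ + b·p₂ ≈ (0.056, -0.757, 0.652); φ = arcsin(p_z) ≈ 40.66°, λ = atan2(p_y, p_x) ≈ -85.74°.

≈ (40.7°N, 85.7°W)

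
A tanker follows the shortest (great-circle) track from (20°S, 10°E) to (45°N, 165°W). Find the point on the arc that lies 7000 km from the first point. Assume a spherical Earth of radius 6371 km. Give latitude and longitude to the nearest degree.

≈ (42°N, 0°E)

Convert each endpoint to a unit vector on the sphere (x = cos φ cos λ, y = cos φ sin λ, z = sin φ).
The central angle between the endpoints is δ = arccos(p₁·p₂) ≈ 2.699 rad (154.7°). The total great-circle distance is δ·R ≈ 2.699 × 6371 ≈ 17197 km, so the target fraction is f = 7000/17197 ≈ 0.407.
Interpolate at f ≈ 0.407 with slerp weights a = sin((1−f)δ)/sin δ ≈ 2.335, b = sin(fδ)/sin δ ≈ 2.081.
p = a·p₁ + b·p₂ ≈ (0.740, 0.000, 0.673); φ = arcsin(p_z) ≈ 42.27°, λ = atan2(p_y, p_x) ≈ 0.02°.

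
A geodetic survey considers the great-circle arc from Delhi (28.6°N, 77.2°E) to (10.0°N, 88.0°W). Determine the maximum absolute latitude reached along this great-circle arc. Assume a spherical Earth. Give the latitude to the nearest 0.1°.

≈ 70.4°N

The great circle lies in the plane with unit normal n̂ = (p₁ × p₂)/|p₁ × p₂|.
Here n̂_z ≈ -0.336; the vertex latitude is φ_max = arccos|n̂_z| ≈ 70.4°.
Check via Clairaut: cos φ_max = |cos φ₁| · sin C = cos(28.6°)·sin(22.5°) ≈ 0.336, again giving ≈ 70.4°.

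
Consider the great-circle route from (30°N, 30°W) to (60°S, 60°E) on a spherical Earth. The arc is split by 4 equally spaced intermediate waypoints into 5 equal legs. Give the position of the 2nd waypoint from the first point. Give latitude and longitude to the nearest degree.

Convert each endpoint to a unit vector on the sphere (x = cos φ cos λ, y = cos φ sin λ, z = sin φ).
The central angle between the endpoints is δ = arccos(p₁·p₂) ≈ 2.019 rad (115.7°).
Interpolate at f = 2/5 with slerp weights a = sin((1−f)δ)/sin δ ≈ 1.038, b = sin(fδ)/sin δ ≈ 0.802.
p = a·p₁ + b·p₂ ≈ (0.979, -0.103, -0.175); φ = arcsin(p_z) ≈ -10.08°, λ = atan2(p_y, p_x) ≈ -5.98°.

≈ (10°S, 6°W)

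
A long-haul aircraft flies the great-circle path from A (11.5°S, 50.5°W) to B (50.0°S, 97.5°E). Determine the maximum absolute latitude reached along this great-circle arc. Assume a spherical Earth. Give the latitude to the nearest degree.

≈ 69°S

The great circle lies in the plane with unit normal n̂ = (p₁ × p₂)/|p₁ × p₂|.
Here n̂_z ≈ +0.361; the vertex latitude is φ_max = arccos|n̂_z| ≈ 68.8°.
Check via Clairaut: cos φ_max = |cos φ₁| · sin C = cos(11.5°)·sin(158.4°) ≈ 0.361, again giving ≈ 68.8°.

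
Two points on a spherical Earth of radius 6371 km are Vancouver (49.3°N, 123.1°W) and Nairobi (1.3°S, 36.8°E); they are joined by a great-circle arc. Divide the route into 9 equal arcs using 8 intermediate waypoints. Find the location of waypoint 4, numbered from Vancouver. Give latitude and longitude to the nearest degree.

From cos δ = sin φ₁ sin φ₂ + cos φ₁ cos φ₂ cos Δλ, the central angle is δ ≈ 2.252 rad (129.0°).
Interpolate at f = 4/9 with slerp weights a = sin((1−f)δ)/sin δ ≈ 1.222, b = sin(fδ)/sin δ ≈ 1.083.
p = a·p₁ + b·p₂ ≈ (0.432, -0.019, 0.902); φ = arcsin(p_z) ≈ 64.36°, λ = atan2(p_y, p_x) ≈ -2.45°.

≈ 64°N, 2°W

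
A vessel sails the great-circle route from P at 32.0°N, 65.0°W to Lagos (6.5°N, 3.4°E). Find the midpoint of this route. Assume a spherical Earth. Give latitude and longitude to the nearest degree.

≈ 23°N, 28°W

Convert each endpoint to a unit vector on the sphere (x = cos φ cos λ, y = cos φ sin λ, z = sin φ).
The central angle between the endpoints is δ = arccos(p₁·p₂) ≈ 1.192 rad (68.3°).
Interpolate at f = 1/2 with slerp weights a = sin((1−f)δ)/sin δ ≈ 0.604, b = sin(fδ)/sin δ ≈ 0.604.
p = a·p₁ + b·p₂ ≈ (0.816, -0.429, 0.389); φ = arcsin(p_z) ≈ 22.86°, λ = atan2(p_y, p_x) ≈ -27.73°.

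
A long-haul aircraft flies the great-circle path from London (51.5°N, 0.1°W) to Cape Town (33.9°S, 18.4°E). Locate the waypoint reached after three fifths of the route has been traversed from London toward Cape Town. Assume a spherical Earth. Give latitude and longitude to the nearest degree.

Convert each endpoint to a unit vector on the sphere (x = cos φ cos λ, y = cos φ sin λ, z = sin φ).
The central angle between the endpoints is δ = arccos(p₁·p₂) ≈ 1.517 rad (86.9°).
Interpolate at f = 3/5 with slerp weights a = sin((1−f)δ)/sin δ ≈ 0.571, b = sin(fδ)/sin δ ≈ 0.791.
p = a·p₁ + b·p₂ ≈ (0.978, 0.207, 0.006); φ = arcsin(p_z) ≈ 0.34°, λ = atan2(p_y, p_x) ≈ 11.92°.

≈ (0°N, 12°E)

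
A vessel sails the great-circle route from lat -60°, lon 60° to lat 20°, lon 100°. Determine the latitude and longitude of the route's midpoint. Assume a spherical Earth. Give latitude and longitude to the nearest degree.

≈ lat -21°, lon 86°

Write both endpoints as unit vectors p₁, p₂ with components (cos φ cos λ, cos φ sin λ, sin φ).
The central angle between the endpoints is δ = arccos(p₁·p₂) ≈ 1.507 rad (86.3°).
Interpolate at f = 1/2 with slerp weights a = sin((1−f)δ)/sin δ ≈ 0.686, b = sin(fδ)/sin δ ≈ 0.686.
p = a·p₁ + b·p₂ ≈ (0.060, 0.931, -0.359); φ = arcsin(p_z) ≈ -21.05°, λ = atan2(p_y, p_x) ≈ 86.34°.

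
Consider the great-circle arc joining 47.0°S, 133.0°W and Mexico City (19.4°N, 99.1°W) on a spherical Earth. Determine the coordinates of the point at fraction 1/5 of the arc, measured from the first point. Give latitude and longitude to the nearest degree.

≈ 34°S, 123°W

Convert each endpoint to a unit vector on the sphere (x = cos φ cos λ, y = cos φ sin λ, z = sin φ).
The central angle between the endpoints is δ = arccos(p₁·p₂) ≈ 1.276 rad (73.1°).
Interpolate at f = 1/5 with slerp weights a = sin((1−f)δ)/sin δ ≈ 0.891, b = sin(fδ)/sin δ ≈ 0.264.
p = a·p₁ + b·p₂ ≈ (-0.454, -0.690, -0.564); φ = arcsin(p_z) ≈ -34.33°, λ = atan2(p_y, p_x) ≈ -123.33°.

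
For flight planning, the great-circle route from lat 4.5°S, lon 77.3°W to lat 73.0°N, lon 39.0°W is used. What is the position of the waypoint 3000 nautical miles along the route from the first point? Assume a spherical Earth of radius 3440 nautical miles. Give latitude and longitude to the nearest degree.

From cos δ = sin φ₁ sin φ₂ + cos φ₁ cos φ₂ cos Δλ, the central angle is δ ≈ 1.416 rad (81.2°). The total great-circle distance is δ·R ≈ 1.416 × 3440 ≈ 4873 nmi, so the target fraction is f = 3000/4873 ≈ 0.616.
Interpolate at f ≈ 0.616 with slerp weights a = sin((1−f)δ)/sin δ ≈ 0.524, b = sin(fδ)/sin δ ≈ 0.775.
p = a·p₁ + b·p₂ ≈ (0.291, -0.652, 0.700); φ = arcsin(p_z) ≈ 44.42°, λ = atan2(p_y, p_x) ≈ -65.96°.

≈ lat 44°N, lon 66°W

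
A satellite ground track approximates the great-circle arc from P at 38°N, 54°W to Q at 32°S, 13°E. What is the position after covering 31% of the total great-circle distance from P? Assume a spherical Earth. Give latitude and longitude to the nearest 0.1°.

From cos δ = sin φ₁ sin φ₂ + cos φ₁ cos φ₂ cos Δλ, the central angle is δ ≈ 1.636 rad (93.7°).
Interpolate at f = 0.31 with slerp weights a = sin((1−f)δ)/sin δ ≈ 0.906, b = sin(fδ)/sin δ ≈ 0.487.
p = a·p₁ + b·p₂ ≈ (0.822, -0.485, 0.300); φ = arcsin(p_z) ≈ 17.44°, λ = atan2(p_y, p_x) ≈ -30.53°.

≈ 17.4°N, 30.5°W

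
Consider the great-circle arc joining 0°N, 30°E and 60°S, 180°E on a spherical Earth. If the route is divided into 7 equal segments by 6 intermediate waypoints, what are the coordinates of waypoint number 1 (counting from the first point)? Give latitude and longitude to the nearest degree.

≈ 16°S, 35°E

Write both endpoints as unit vectors p₁, p₂ with components (cos φ cos λ, cos φ sin λ, sin φ).
The central angle between the endpoints is δ = arccos(p₁·p₂) ≈ 2.019 rad (115.7°).
Interpolate at f = 1/7 with slerp weights a = sin((1−f)δ)/sin δ ≈ 1.095, b = sin(fδ)/sin δ ≈ 0.316.
p = a·p₁ + b·p₂ ≈ (0.791, 0.548, -0.273); φ = arcsin(p_z) ≈ -15.86°, λ = atan2(p_y, p_x) ≈ 34.70°.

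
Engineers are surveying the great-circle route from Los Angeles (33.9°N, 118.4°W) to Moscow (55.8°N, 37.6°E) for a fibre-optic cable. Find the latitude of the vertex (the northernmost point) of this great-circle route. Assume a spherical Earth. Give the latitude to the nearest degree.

The great circle lies in the plane with unit normal n̂ = (p₁ × p₂)/|p₁ × p₂|.
Here n̂_z ≈ +0.190; the vertex latitude is φ_max = arccos|n̂_z| ≈ 79.1°.
Check via Clairaut: cos φ_max = |cos φ₁| · sin C = cos(33.9°)·sin(13.2°) ≈ 0.190, again giving ≈ 79.1°.

≈ 79°N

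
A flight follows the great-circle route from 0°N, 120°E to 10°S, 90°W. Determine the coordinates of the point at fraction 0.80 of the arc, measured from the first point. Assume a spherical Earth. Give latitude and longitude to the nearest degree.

Write both endpoints as unit vectors p₁, p₂ with components (cos φ cos λ, cos φ sin λ, sin φ).
The central angle between the endpoints is δ = arccos(p₁·p₂) ≈ 2.592 rad (148.5°).
Interpolate at f = 0.80 with slerp weights a = sin((1−f)δ)/sin δ ≈ 0.949, b = sin(fδ)/sin δ ≈ 1.678.
p = a·p₁ + b·p₂ ≈ (-0.475, -0.831, -0.291); φ = arcsin(p_z) ≈ -16.94°, λ = atan2(p_y, p_x) ≈ -119.74°.

≈ 17°S, 120°W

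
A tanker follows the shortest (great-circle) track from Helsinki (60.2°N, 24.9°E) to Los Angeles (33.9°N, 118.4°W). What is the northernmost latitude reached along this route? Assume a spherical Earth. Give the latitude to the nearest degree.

The great circle lies in the plane with unit normal n̂ = (p₁ × p₂)/|p₁ × p₂|.
Here n̂_z ≈ -0.249; the vertex latitude is φ_max = arccos|n̂_z| ≈ 75.6°.
Check via Clairaut: cos φ_max = |cos φ₁| · sin C = cos(60.2°)·sin(30.1°) ≈ 0.249, again giving ≈ 75.6°.

≈ 76°N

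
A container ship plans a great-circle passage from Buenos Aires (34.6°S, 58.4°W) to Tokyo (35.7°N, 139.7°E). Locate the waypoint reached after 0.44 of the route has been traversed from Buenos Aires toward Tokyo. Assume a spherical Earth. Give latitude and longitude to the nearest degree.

≈ 2°S, 129°W

Convert each endpoint to a unit vector on the sphere (x = cos φ cos λ, y = cos φ sin λ, z = sin φ).
The central angle between the endpoints is δ = arccos(p₁·p₂) ≈ 2.883 rad (165.2°).
Interpolate at f = 0.44 with slerp weights a = sin((1−f)δ)/sin δ ≈ 3.906, b = sin(fδ)/sin δ ≈ 3.732.
p = a·p₁ + b·p₂ ≈ (-0.627, -0.778, -0.040); φ = arcsin(p_z) ≈ -2.29°, λ = atan2(p_y, p_x) ≈ -128.87°.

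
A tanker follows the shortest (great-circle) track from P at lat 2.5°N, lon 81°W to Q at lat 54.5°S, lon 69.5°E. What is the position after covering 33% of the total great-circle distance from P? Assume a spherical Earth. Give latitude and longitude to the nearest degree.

≈ lat 35°S, lon 65°W

Write both endpoints as unit vectors p₁, p₂ with components (cos φ cos λ, cos φ sin λ, sin φ).
The central angle between the endpoints is δ = arccos(p₁·p₂) ≈ 2.142 rad (122.7°).
Interpolate at f = 0.33 with slerp weights a = sin((1−f)δ)/sin δ ≈ 1.178, b = sin(fδ)/sin δ ≈ 0.772.
p = a·p₁ + b·p₂ ≈ (0.341, -0.742, -0.577); φ = arcsin(p_z) ≈ -35.24°, λ = atan2(p_y, p_x) ≈ -65.32°.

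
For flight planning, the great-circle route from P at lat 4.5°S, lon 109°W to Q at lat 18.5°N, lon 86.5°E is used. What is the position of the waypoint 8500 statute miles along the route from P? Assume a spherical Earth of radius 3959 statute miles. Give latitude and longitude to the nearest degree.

Write both endpoints as unit vectors p₁, p₂ with components (cos φ cos λ, cos φ sin λ, sin φ).
The central angle between the endpoints is δ = arccos(p₁·p₂) ≈ 2.782 rad (159.4°). The total great-circle distance is δ·R ≈ 2.782 × 3959 ≈ 11012 mi, so the target fraction is f = 8500/11012 ≈ 0.772.
Interpolate at f ≈ 0.772 with slerp weights a = sin((1−f)δ)/sin δ ≈ 1.683, b = sin(fδ)/sin δ ≈ 2.381.
p = a·p₁ + b·p₂ ≈ (-0.408, 0.667, 0.623); φ = arcsin(p_z) ≈ 38.56°, λ = atan2(p_y, p_x) ≈ 121.49°.

≈ lat 39°N, lon 121°E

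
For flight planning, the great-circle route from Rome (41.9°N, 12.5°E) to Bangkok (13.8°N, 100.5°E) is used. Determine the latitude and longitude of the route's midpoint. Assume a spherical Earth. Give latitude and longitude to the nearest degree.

≈ (36°N, 64°E)

Convert each endpoint to a unit vector on the sphere (x = cos φ cos λ, y = cos φ sin λ, z = sin φ).
The central angle between the endpoints is δ = arccos(p₁·p₂) ≈ 1.385 rad (79.4°).
Interpolate at f = 1/2 with slerp weights a = sin((1−f)δ)/sin δ ≈ 0.650, b = sin(fδ)/sin δ ≈ 0.650.
p = a·p₁ + b·p₂ ≈ (0.357, 0.725, 0.589); φ = arcsin(p_z) ≈ 36.08°, λ = atan2(p_y, p_x) ≈ 63.78°.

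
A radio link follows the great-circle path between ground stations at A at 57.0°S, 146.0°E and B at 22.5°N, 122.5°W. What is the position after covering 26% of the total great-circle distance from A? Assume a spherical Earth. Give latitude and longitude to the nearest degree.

≈ 43°S, 174°W

The haversine formula gives a central angle δ ≈ 1.911 rad (109.5°) between the endpoints.
Interpolate at f = 0.26 with slerp weights a = sin((1−f)δ)/sin δ ≈ 1.048, b = sin(fδ)/sin δ ≈ 0.506.
p = a·p₁ + b·p₂ ≈ (-0.724, -0.075, -0.685); φ = arcsin(p_z) ≈ -43.27°, λ = atan2(p_y, p_x) ≈ -174.09°.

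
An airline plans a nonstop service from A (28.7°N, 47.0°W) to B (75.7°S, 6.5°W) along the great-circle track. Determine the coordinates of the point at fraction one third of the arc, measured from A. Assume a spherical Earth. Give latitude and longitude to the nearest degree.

Convert each endpoint to a unit vector on the sphere (x = cos φ cos λ, y = cos φ sin λ, z = sin φ).
The central angle between the endpoints is δ = arccos(p₁·p₂) ≈ 1.876 rad (107.5°).
Interpolate at f = 1/3 with slerp weights a = sin((1−f)δ)/sin δ ≈ 0.995, b = sin(fδ)/sin δ ≈ 0.614.
p = a·p₁ + b·p₂ ≈ (0.746, -0.656, -0.117); φ = arcsin(p_z) ≈ -6.71°, λ = atan2(p_y, p_x) ≈ -41.31°.

≈ (7°S, 41°W)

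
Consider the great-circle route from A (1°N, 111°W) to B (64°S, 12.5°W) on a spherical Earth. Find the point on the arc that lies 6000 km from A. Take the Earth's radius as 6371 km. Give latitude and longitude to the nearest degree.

The haversine formula gives a central angle δ ≈ 1.651 rad (94.6°) between the endpoints. The total great-circle distance is δ·R ≈ 1.651 × 6371 ≈ 10521 km, so the target fraction is f = 6000/10521 ≈ 0.570.
Interpolate at f ≈ 0.570 with slerp weights a = sin((1−f)δ)/sin δ ≈ 0.654, b = sin(fδ)/sin δ ≈ 0.811.
p = a·p₁ + b·p₂ ≈ (0.113, -0.687, -0.718); φ = arcsin(p_z) ≈ -45.87°, λ = atan2(p_y, p_x) ≈ -80.66°.

≈ (46°S, 81°W)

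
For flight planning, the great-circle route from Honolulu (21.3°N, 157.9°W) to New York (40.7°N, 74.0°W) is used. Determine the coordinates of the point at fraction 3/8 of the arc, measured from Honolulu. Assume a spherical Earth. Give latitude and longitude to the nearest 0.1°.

≈ 35.5°N, 131.7°W

The haversine formula gives a central angle δ ≈ 1.254 rad (71.8°) between the endpoints.
Interpolate at f = 3/8 with slerp weights a = sin((1−f)δ)/sin δ ≈ 0.743, b = sin(fδ)/sin δ ≈ 0.477.
p = a·p₁ + b·p₂ ≈ (-0.542, -0.608, 0.581); φ = arcsin(p_z) ≈ 35.50°, λ = atan2(p_y, p_x) ≈ -131.70°.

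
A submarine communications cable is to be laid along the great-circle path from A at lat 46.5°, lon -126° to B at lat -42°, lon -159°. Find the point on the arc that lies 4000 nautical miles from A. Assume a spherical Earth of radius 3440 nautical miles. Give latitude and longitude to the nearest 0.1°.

Write both endpoints as unit vectors p₁, p₂ with components (cos φ cos λ, cos φ sin λ, sin φ).
The central angle between the endpoints is δ = arccos(p₁·p₂) ≈ 1.627 rad (93.2°). The total great-circle distance is δ·R ≈ 1.627 × 3440 ≈ 5597 nmi, so the target fraction is f = 4000/5597 ≈ 0.715.
Interpolate at f ≈ 0.715 with slerp weights a = sin((1−f)δ)/sin δ ≈ 0.449, b = sin(fδ)/sin δ ≈ 0.919.
p = a·p₁ + b·p₂ ≈ (-0.819, -0.495, -0.290); φ = arcsin(p_z) ≈ -16.85°, λ = atan2(p_y, p_x) ≈ -148.88°.

≈ lat -16.8°, lon -148.9°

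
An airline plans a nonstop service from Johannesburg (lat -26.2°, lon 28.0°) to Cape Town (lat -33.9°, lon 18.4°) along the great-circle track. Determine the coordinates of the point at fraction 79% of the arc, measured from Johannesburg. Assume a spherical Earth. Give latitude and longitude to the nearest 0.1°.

From cos δ = sin φ₁ sin φ₂ + cos φ₁ cos φ₂ cos Δλ, the central angle is δ ≈ 0.198 rad (11.3°).
Interpolate at f = 0.79 with slerp weights a = sin((1−f)δ)/sin δ ≈ 0.211, b = sin(fδ)/sin δ ≈ 0.792.
p = a·p₁ + b·p₂ ≈ (0.791, 0.296, -0.535); φ = arcsin(p_z) ≈ -32.34°, λ = atan2(p_y, p_x) ≈ 20.54°.

≈ lat -32.3°, lon 20.5°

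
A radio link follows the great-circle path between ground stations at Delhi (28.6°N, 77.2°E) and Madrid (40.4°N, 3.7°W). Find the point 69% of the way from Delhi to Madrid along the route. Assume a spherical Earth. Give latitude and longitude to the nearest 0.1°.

≈ 43.4°N, 23.4°E

Write both endpoints as unit vectors p₁, p₂ with components (cos φ cos λ, cos φ sin λ, sin φ).
The central angle between the endpoints is δ = arccos(p₁·p₂) ≈ 1.142 rad (65.4°).
Interpolate at f = 0.69 with slerp weights a = sin((1−f)δ)/sin δ ≈ 0.381, b = sin(fδ)/sin δ ≈ 0.779.
p = a·p₁ + b·p₂ ≈ (0.666, 0.288, 0.688); φ = arcsin(p_z) ≈ 43.44°, λ = atan2(p_y, p_x) ≈ 23.37°.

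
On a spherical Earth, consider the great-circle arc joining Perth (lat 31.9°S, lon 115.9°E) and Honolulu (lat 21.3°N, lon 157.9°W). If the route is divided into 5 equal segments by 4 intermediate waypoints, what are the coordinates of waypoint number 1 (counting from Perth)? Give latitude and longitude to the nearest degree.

≈ lat 24°S, lon 136°E

Convert each endpoint to a unit vector on the sphere (x = cos φ cos λ, y = cos φ sin λ, z = sin φ).
The central angle between the endpoints is δ = arccos(p₁·p₂) ≈ 1.711 rad (98.0°).
Interpolate at f = 1/5 with slerp weights a = sin((1−f)δ)/sin δ ≈ 0.989, b = sin(fδ)/sin δ ≈ 0.339.
p = a·p₁ + b·p₂ ≈ (-0.659, 0.637, -0.400); φ = arcsin(p_z) ≈ -23.56°, λ = atan2(p_y, p_x) ≈ 136.00°.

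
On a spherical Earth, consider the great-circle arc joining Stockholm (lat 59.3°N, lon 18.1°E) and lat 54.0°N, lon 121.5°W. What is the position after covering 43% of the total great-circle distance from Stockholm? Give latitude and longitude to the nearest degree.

Convert each endpoint to a unit vector on the sphere (x = cos φ cos λ, y = cos φ sin λ, z = sin φ).
The central angle between the endpoints is δ = arccos(p₁·p₂) ≈ 1.085 rad (62.2°).
Interpolate at f = 0.43 with slerp weights a = sin((1−f)δ)/sin δ ≈ 0.656, b = sin(fδ)/sin δ ≈ 0.509.
p = a·p₁ + b·p₂ ≈ (0.162, -0.151, 0.975); φ = arcsin(p_z) ≈ 77.21°, λ = atan2(p_y, p_x) ≈ -42.98°.

≈ lat 77°N, lon 43°W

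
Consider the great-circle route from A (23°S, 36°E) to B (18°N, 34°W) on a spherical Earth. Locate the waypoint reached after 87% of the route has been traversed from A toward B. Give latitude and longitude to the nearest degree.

≈ (13°N, 25°W)

Convert each endpoint to a unit vector on the sphere (x = cos φ cos λ, y = cos φ sin λ, z = sin φ).
The central angle between the endpoints is δ = arccos(p₁·p₂) ≈ 1.391 rad (79.7°).
Interpolate at f = 0.87 with slerp weights a = sin((1−f)δ)/sin δ ≈ 0.183, b = sin(fδ)/sin δ ≈ 0.951.
p = a·p₁ + b·p₂ ≈ (0.886, -0.407, 0.222); φ = arcsin(p_z) ≈ 12.85°, λ = atan2(p_y, p_x) ≈ -24.67°.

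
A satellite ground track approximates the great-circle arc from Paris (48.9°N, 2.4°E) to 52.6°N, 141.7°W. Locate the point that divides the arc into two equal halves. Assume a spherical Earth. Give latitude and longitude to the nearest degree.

≈ 76°N, 63°W

The haversine formula gives a central angle δ ≈ 1.292 rad (74.0°) between the endpoints.
Interpolate at f = 1/2 with slerp weights a = sin((1−f)δ)/sin δ ≈ 0.626, b = sin(fδ)/sin δ ≈ 0.626.
p = a·p₁ + b·p₂ ≈ (0.113, -0.218, 0.969); φ = arcsin(p_z) ≈ 75.77°, λ = atan2(p_y, p_x) ≈ -62.69°.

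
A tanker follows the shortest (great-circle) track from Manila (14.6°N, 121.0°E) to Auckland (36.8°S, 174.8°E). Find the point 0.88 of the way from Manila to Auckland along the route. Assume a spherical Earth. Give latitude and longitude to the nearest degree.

≈ 32°S, 166°E

Write both endpoints as unit vectors p₁, p₂ with components (cos φ cos λ, cos φ sin λ, sin φ).
The central angle between the endpoints is δ = arccos(p₁·p₂) ≈ 1.259 rad (72.1°).
Interpolate at f = 0.88 with slerp weights a = sin((1−f)δ)/sin δ ≈ 0.158, b = sin(fδ)/sin δ ≈ 0.940.
p = a·p₁ + b·p₂ ≈ (-0.828, 0.199, -0.523); φ = arcsin(p_z) ≈ -31.55°, λ = atan2(p_y, p_x) ≈ 166.47°.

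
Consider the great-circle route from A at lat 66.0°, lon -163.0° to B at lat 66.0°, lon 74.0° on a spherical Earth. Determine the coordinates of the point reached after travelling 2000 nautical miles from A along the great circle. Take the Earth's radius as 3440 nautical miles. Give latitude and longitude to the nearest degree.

≈ lat 73°, lon 89°

Write both endpoints as unit vectors p₁, p₂ with components (cos φ cos λ, cos φ sin λ, sin φ).
The central angle between the endpoints is δ = arccos(p₁·p₂) ≈ 0.731 rad (41.9°). The total great-circle distance is δ·R ≈ 0.731 × 3440 ≈ 2515 nmi, so the target fraction is f = 2000/2515 ≈ 0.795.
Interpolate at f ≈ 0.795 with slerp weights a = sin((1−f)δ)/sin δ ≈ 0.223, b = sin(fδ)/sin δ ≈ 0.823.
p = a·p₁ + b·p₂ ≈ (0.005, 0.295, 0.955); φ = arcsin(p_z) ≈ 72.84°, λ = atan2(p_y, p_x) ≈ 88.96°.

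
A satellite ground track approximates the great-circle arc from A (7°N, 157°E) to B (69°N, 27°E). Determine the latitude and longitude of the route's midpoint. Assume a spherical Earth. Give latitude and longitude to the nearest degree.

Convert each endpoint to a unit vector on the sphere (x = cos φ cos λ, y = cos φ sin λ, z = sin φ).
The central angle between the endpoints is δ = arccos(p₁·p₂) ≈ 1.686 rad (96.6°).
Interpolate at f = 1/2 with slerp weights a = sin((1−f)δ)/sin δ ≈ 0.752, b = sin(fδ)/sin δ ≈ 0.752.
p = a·p₁ + b·p₂ ≈ (-0.447, 0.414, 0.793); φ = arcsin(p_z) ≈ 52.49°, λ = atan2(p_y, p_x) ≈ 137.19°.

≈ (52°N, 137°E)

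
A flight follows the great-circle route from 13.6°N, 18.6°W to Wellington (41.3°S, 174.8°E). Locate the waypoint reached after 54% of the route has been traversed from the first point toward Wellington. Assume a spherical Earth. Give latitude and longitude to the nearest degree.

≈ 60°S, 61°W

Convert each endpoint to a unit vector on the sphere (x = cos φ cos λ, y = cos φ sin λ, z = sin φ).
The central angle between the endpoints is δ = arccos(p₁·p₂) ≈ 2.617 rad (149.9°).
Interpolate at f = 0.54 with slerp weights a = sin((1−f)δ)/sin δ ≈ 1.864, b = sin(fδ)/sin δ ≈ 1.972.
p = a·p₁ + b·p₂ ≈ (0.241, -0.443, -0.863); φ = arcsin(p_z) ≈ -59.67°, λ = atan2(p_y, p_x) ≈ -61.43°.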